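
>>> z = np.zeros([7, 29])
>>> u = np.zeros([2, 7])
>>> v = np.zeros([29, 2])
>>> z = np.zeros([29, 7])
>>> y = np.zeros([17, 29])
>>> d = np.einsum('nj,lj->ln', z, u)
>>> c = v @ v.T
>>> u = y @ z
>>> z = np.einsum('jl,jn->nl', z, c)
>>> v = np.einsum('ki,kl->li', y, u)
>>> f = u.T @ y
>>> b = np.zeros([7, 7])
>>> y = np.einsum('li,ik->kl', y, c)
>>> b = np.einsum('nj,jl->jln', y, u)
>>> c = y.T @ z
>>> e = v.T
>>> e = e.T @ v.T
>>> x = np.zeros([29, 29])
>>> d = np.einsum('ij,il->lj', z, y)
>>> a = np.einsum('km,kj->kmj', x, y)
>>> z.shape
(29, 7)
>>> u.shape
(17, 7)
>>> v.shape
(7, 29)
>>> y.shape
(29, 17)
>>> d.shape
(17, 7)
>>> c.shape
(17, 7)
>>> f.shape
(7, 29)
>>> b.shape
(17, 7, 29)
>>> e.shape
(7, 7)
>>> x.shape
(29, 29)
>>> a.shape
(29, 29, 17)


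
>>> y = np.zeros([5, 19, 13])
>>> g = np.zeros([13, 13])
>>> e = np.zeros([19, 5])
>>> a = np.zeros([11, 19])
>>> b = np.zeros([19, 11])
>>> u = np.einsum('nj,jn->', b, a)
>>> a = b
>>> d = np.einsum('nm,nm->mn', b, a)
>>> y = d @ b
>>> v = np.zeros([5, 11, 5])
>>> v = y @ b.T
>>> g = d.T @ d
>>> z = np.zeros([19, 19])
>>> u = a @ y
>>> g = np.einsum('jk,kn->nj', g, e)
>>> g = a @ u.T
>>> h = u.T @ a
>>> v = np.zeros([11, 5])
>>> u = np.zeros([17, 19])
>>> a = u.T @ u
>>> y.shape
(11, 11)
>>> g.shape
(19, 19)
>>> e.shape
(19, 5)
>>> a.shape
(19, 19)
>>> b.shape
(19, 11)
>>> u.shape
(17, 19)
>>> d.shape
(11, 19)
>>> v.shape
(11, 5)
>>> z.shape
(19, 19)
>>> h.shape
(11, 11)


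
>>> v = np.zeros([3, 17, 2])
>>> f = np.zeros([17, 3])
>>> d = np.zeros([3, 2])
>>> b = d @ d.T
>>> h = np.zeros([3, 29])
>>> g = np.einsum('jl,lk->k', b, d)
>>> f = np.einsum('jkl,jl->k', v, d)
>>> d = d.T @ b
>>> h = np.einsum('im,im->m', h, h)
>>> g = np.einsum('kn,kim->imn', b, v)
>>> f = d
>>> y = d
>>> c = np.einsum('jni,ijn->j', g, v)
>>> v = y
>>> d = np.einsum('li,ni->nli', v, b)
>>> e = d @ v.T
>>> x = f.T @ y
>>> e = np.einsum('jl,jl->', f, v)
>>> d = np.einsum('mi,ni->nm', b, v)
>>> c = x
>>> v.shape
(2, 3)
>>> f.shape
(2, 3)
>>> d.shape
(2, 3)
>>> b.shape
(3, 3)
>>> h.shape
(29,)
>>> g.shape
(17, 2, 3)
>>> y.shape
(2, 3)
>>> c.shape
(3, 3)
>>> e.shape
()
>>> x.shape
(3, 3)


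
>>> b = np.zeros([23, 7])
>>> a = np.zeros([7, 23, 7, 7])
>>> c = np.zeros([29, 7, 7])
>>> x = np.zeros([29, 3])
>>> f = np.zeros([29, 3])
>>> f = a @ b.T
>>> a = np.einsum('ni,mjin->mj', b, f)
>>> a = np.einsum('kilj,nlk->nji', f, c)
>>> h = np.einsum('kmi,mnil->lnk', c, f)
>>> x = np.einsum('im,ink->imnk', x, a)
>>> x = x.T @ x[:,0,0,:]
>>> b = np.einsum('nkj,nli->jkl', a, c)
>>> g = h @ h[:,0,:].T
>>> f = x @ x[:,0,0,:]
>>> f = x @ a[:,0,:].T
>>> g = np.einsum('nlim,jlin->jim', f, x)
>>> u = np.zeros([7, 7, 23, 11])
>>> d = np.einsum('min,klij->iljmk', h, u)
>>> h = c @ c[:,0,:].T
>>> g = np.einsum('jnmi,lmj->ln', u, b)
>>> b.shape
(23, 23, 7)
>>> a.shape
(29, 23, 23)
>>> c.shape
(29, 7, 7)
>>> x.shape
(23, 23, 3, 23)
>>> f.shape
(23, 23, 3, 29)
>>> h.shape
(29, 7, 29)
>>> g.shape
(23, 7)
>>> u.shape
(7, 7, 23, 11)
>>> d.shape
(23, 7, 11, 23, 7)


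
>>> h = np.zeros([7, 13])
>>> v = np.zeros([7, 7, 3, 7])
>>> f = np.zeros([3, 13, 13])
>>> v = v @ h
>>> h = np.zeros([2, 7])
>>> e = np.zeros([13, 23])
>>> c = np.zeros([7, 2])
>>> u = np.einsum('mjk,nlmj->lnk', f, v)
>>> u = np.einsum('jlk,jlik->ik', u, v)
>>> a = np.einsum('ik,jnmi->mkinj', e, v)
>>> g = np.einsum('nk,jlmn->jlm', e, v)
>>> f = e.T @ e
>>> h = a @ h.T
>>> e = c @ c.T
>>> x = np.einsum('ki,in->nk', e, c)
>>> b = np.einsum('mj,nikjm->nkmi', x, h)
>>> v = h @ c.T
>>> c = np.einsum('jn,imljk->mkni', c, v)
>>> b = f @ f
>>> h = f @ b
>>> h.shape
(23, 23)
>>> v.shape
(3, 23, 13, 7, 7)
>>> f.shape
(23, 23)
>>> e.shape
(7, 7)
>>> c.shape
(23, 7, 2, 3)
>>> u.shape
(3, 13)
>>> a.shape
(3, 23, 13, 7, 7)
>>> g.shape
(7, 7, 3)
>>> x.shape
(2, 7)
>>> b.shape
(23, 23)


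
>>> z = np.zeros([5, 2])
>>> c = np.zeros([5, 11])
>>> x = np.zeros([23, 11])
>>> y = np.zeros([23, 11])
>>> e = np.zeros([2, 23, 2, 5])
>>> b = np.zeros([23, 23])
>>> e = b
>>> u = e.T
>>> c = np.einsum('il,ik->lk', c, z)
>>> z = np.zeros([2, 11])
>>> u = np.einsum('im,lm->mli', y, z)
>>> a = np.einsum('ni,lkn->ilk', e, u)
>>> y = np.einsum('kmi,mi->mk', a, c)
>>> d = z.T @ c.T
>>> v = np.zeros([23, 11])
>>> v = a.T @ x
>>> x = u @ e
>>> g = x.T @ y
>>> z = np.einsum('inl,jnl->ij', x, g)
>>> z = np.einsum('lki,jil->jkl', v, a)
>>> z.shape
(23, 11, 2)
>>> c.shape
(11, 2)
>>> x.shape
(11, 2, 23)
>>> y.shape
(11, 23)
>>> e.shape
(23, 23)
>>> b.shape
(23, 23)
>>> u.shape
(11, 2, 23)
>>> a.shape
(23, 11, 2)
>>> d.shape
(11, 11)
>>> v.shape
(2, 11, 11)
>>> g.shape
(23, 2, 23)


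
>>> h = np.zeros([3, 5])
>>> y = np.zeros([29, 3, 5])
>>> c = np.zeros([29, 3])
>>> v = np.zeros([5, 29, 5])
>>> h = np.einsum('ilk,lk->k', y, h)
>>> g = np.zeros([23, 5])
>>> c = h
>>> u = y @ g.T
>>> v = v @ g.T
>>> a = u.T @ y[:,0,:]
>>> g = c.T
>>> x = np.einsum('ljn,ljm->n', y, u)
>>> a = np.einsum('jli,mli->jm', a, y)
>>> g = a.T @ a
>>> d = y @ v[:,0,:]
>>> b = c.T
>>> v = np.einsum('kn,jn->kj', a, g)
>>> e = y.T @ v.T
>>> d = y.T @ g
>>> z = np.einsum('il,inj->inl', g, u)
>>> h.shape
(5,)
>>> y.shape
(29, 3, 5)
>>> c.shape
(5,)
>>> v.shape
(23, 29)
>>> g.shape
(29, 29)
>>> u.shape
(29, 3, 23)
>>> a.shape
(23, 29)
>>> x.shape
(5,)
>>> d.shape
(5, 3, 29)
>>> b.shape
(5,)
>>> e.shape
(5, 3, 23)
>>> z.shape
(29, 3, 29)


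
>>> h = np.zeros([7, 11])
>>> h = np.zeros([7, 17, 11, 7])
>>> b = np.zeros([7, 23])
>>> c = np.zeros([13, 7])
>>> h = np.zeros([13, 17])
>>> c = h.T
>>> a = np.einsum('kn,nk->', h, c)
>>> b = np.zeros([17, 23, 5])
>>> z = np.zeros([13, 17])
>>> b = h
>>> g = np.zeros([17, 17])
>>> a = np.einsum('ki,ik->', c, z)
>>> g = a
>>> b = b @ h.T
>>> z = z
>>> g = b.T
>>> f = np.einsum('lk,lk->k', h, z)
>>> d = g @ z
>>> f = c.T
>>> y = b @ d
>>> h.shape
(13, 17)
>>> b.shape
(13, 13)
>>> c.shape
(17, 13)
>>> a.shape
()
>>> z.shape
(13, 17)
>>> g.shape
(13, 13)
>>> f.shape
(13, 17)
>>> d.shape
(13, 17)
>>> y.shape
(13, 17)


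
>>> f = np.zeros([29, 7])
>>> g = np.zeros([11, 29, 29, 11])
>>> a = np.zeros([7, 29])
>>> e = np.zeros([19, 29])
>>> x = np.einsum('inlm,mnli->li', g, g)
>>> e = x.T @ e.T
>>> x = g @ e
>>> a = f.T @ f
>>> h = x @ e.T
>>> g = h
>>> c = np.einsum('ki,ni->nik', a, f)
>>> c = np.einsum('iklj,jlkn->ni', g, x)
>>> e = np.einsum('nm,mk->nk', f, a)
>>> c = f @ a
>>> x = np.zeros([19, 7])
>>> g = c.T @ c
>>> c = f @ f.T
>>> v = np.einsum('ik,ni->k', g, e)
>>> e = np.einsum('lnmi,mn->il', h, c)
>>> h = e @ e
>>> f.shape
(29, 7)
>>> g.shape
(7, 7)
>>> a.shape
(7, 7)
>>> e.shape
(11, 11)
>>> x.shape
(19, 7)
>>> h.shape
(11, 11)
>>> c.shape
(29, 29)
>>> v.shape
(7,)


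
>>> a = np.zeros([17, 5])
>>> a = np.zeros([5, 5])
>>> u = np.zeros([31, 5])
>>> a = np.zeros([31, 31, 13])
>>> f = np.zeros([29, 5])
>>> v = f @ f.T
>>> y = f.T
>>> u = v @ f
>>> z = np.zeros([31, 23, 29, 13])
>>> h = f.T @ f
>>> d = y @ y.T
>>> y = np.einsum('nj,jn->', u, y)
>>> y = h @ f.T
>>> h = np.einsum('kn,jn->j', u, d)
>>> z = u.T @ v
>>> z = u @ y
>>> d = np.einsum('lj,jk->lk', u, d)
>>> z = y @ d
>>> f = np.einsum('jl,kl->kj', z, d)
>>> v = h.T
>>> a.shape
(31, 31, 13)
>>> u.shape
(29, 5)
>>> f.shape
(29, 5)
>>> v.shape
(5,)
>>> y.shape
(5, 29)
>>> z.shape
(5, 5)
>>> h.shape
(5,)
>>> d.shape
(29, 5)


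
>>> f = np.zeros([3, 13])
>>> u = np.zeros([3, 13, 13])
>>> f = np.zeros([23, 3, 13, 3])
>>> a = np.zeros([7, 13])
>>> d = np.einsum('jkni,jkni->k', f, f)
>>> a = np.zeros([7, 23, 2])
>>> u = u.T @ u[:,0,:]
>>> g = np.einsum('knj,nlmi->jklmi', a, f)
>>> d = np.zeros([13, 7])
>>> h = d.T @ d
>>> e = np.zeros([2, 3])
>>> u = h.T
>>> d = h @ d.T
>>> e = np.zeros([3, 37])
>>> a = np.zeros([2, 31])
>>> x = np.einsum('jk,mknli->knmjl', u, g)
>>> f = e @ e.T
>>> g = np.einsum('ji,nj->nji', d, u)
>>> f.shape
(3, 3)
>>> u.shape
(7, 7)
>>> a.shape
(2, 31)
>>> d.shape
(7, 13)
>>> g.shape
(7, 7, 13)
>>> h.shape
(7, 7)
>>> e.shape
(3, 37)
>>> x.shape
(7, 3, 2, 7, 13)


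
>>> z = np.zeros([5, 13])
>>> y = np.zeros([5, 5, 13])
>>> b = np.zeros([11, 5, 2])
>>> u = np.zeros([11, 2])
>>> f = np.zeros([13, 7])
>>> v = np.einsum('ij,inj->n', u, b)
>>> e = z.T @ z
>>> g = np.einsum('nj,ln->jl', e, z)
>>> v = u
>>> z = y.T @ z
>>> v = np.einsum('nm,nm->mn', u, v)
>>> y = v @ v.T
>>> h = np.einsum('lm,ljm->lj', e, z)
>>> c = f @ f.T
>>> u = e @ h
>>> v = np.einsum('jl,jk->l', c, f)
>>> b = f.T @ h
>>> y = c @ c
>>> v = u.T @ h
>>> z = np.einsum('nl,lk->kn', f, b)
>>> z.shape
(5, 13)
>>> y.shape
(13, 13)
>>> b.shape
(7, 5)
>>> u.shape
(13, 5)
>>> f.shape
(13, 7)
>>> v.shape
(5, 5)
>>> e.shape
(13, 13)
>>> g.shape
(13, 5)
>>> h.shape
(13, 5)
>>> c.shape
(13, 13)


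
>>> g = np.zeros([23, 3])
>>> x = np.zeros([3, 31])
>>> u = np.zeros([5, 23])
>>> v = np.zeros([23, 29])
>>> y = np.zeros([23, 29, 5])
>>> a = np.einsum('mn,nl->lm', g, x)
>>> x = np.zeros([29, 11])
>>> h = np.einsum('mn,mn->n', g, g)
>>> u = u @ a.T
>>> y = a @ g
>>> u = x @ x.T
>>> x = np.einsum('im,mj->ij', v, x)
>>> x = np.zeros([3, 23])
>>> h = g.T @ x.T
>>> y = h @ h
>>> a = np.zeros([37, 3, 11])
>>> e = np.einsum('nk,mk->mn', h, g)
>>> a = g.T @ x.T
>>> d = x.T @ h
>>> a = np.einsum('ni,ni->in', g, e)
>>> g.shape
(23, 3)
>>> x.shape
(3, 23)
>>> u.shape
(29, 29)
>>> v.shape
(23, 29)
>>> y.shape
(3, 3)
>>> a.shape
(3, 23)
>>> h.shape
(3, 3)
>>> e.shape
(23, 3)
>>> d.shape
(23, 3)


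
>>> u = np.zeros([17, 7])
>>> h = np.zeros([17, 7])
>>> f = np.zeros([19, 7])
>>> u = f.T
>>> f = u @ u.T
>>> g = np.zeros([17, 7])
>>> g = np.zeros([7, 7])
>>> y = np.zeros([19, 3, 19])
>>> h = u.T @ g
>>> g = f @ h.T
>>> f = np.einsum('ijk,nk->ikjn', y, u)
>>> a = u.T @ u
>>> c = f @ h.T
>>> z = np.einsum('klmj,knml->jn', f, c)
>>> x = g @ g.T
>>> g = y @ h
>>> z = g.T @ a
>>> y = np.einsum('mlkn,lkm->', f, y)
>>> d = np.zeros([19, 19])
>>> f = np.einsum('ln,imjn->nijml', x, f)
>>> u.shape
(7, 19)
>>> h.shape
(19, 7)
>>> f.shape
(7, 19, 3, 19, 7)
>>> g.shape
(19, 3, 7)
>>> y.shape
()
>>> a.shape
(19, 19)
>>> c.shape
(19, 19, 3, 19)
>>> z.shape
(7, 3, 19)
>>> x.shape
(7, 7)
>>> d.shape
(19, 19)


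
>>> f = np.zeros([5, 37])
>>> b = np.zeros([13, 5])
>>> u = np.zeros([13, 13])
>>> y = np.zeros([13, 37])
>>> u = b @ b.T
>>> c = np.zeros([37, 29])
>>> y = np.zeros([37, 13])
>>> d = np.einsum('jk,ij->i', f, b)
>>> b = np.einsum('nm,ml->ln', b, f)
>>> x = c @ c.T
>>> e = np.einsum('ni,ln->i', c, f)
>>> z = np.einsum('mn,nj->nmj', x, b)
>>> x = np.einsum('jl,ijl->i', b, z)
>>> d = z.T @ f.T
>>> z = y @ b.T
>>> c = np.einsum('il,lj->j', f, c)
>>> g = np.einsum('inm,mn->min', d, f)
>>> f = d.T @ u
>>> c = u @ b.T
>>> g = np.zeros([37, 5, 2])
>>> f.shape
(5, 37, 13)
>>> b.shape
(37, 13)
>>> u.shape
(13, 13)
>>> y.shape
(37, 13)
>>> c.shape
(13, 37)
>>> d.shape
(13, 37, 5)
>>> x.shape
(37,)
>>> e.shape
(29,)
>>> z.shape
(37, 37)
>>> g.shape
(37, 5, 2)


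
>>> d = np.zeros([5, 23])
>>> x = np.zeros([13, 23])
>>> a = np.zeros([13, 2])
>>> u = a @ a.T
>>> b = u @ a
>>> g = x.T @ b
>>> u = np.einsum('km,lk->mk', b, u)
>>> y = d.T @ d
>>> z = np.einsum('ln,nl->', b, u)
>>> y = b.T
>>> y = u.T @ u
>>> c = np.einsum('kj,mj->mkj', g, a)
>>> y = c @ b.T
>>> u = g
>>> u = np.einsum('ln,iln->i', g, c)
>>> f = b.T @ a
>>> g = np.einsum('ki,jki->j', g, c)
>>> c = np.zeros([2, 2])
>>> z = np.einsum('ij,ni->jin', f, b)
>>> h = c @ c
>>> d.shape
(5, 23)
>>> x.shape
(13, 23)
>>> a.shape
(13, 2)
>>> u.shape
(13,)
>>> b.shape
(13, 2)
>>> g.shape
(13,)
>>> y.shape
(13, 23, 13)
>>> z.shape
(2, 2, 13)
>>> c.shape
(2, 2)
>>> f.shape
(2, 2)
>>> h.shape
(2, 2)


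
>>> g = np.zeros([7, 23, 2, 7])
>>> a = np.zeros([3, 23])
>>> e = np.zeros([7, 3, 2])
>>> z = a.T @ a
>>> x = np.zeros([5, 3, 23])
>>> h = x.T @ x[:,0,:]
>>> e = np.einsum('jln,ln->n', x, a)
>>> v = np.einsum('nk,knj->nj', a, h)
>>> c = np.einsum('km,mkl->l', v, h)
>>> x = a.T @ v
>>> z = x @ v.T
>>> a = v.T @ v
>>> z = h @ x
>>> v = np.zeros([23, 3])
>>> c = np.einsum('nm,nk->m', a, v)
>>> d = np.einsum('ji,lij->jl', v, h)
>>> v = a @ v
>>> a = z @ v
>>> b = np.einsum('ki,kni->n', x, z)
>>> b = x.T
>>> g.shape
(7, 23, 2, 7)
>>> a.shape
(23, 3, 3)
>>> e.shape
(23,)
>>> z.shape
(23, 3, 23)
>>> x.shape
(23, 23)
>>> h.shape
(23, 3, 23)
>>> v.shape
(23, 3)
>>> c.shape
(23,)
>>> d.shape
(23, 23)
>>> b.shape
(23, 23)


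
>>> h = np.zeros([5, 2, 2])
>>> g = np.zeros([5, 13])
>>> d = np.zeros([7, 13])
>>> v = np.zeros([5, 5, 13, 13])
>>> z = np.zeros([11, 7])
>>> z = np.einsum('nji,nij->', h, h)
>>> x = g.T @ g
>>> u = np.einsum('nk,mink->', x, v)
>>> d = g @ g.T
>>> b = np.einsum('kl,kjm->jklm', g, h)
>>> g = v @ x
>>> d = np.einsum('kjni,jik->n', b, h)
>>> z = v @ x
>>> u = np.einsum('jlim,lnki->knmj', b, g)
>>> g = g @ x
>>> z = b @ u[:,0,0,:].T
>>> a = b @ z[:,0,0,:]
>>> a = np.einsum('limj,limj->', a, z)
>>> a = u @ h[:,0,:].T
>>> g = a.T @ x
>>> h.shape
(5, 2, 2)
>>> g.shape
(5, 2, 5, 13)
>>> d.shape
(13,)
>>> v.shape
(5, 5, 13, 13)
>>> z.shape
(2, 5, 13, 13)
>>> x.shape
(13, 13)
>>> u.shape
(13, 5, 2, 2)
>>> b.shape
(2, 5, 13, 2)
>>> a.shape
(13, 5, 2, 5)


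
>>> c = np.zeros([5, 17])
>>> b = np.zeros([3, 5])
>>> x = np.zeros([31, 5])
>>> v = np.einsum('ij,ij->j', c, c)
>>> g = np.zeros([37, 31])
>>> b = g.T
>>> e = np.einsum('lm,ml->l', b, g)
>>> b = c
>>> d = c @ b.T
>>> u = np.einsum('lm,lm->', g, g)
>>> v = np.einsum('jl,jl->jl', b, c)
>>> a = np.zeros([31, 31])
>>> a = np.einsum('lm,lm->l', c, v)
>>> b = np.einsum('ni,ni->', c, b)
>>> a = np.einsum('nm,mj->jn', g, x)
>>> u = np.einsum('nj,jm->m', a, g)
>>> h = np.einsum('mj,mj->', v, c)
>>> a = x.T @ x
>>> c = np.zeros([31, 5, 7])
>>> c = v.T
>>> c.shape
(17, 5)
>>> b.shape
()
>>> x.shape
(31, 5)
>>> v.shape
(5, 17)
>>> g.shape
(37, 31)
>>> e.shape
(31,)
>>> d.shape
(5, 5)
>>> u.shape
(31,)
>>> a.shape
(5, 5)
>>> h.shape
()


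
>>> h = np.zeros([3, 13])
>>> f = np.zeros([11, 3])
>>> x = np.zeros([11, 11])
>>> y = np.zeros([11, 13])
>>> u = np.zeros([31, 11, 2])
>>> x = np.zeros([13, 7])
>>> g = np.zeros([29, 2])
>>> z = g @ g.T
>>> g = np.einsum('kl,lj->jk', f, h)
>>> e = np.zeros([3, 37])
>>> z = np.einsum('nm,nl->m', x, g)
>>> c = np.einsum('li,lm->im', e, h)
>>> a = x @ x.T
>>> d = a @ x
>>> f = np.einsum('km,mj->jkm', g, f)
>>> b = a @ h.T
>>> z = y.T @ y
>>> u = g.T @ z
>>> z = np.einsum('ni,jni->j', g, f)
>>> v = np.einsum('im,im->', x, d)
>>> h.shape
(3, 13)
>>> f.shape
(3, 13, 11)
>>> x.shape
(13, 7)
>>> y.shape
(11, 13)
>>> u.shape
(11, 13)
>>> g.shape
(13, 11)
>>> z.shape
(3,)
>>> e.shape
(3, 37)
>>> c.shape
(37, 13)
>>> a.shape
(13, 13)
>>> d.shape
(13, 7)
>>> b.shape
(13, 3)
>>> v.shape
()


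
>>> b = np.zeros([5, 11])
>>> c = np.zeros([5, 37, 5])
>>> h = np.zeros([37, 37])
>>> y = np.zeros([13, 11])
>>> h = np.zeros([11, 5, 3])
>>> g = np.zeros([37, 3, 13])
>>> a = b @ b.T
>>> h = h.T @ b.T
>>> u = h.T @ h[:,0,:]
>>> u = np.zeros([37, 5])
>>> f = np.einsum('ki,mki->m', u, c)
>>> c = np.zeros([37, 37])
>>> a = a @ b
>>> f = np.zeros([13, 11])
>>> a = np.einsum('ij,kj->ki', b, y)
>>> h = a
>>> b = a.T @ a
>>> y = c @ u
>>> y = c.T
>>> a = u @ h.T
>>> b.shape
(5, 5)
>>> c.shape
(37, 37)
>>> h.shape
(13, 5)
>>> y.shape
(37, 37)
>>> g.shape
(37, 3, 13)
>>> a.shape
(37, 13)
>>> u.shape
(37, 5)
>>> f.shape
(13, 11)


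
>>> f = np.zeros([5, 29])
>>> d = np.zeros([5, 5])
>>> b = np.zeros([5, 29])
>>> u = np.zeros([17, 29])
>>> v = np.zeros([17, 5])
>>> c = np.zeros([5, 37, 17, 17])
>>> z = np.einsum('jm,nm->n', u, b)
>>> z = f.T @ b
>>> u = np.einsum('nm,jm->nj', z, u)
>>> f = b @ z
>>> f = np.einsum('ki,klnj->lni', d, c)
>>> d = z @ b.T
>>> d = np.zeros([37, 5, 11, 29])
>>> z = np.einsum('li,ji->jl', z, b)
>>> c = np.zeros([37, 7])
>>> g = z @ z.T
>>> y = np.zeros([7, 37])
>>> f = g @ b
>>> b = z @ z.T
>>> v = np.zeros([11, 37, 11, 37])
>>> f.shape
(5, 29)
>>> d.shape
(37, 5, 11, 29)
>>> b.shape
(5, 5)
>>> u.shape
(29, 17)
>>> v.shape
(11, 37, 11, 37)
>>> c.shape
(37, 7)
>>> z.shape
(5, 29)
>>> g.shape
(5, 5)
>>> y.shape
(7, 37)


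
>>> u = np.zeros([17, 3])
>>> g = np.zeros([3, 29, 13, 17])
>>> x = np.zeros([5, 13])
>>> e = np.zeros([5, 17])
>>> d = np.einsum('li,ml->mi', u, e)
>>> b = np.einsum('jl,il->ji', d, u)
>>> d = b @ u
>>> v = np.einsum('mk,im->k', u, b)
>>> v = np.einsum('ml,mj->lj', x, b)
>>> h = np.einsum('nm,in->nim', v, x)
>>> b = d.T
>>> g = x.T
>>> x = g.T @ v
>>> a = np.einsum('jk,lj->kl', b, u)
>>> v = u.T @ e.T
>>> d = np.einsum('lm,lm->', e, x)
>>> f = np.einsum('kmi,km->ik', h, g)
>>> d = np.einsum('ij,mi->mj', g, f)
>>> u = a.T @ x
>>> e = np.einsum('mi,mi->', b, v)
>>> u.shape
(17, 17)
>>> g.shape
(13, 5)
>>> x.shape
(5, 17)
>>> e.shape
()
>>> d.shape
(17, 5)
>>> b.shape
(3, 5)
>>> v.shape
(3, 5)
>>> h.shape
(13, 5, 17)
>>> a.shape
(5, 17)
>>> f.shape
(17, 13)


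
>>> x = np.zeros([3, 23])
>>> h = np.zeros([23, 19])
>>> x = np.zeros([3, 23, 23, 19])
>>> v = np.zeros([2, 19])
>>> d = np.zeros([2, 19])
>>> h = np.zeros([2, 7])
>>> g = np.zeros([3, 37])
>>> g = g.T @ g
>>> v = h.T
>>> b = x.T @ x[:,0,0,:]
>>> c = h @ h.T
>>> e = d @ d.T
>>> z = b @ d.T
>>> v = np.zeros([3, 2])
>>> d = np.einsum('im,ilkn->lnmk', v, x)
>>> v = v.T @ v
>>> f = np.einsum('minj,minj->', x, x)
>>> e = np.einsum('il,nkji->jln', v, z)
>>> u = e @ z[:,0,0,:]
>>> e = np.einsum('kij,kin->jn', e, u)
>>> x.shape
(3, 23, 23, 19)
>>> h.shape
(2, 7)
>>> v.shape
(2, 2)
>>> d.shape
(23, 19, 2, 23)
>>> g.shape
(37, 37)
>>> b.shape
(19, 23, 23, 19)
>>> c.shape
(2, 2)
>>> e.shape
(19, 2)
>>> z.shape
(19, 23, 23, 2)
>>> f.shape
()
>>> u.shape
(23, 2, 2)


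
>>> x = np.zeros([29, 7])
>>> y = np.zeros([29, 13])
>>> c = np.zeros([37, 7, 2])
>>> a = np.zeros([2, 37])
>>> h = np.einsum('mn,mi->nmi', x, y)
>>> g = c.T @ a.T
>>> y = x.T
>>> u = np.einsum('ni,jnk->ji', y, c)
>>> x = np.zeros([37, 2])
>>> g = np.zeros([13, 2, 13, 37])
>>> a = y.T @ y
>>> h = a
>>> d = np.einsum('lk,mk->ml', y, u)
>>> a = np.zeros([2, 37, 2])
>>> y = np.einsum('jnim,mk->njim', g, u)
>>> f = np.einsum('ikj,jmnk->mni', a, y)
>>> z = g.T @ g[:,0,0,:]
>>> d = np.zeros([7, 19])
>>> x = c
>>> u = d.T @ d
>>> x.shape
(37, 7, 2)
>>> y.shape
(2, 13, 13, 37)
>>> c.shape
(37, 7, 2)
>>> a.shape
(2, 37, 2)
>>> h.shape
(29, 29)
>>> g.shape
(13, 2, 13, 37)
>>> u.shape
(19, 19)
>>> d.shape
(7, 19)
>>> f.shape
(13, 13, 2)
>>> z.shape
(37, 13, 2, 37)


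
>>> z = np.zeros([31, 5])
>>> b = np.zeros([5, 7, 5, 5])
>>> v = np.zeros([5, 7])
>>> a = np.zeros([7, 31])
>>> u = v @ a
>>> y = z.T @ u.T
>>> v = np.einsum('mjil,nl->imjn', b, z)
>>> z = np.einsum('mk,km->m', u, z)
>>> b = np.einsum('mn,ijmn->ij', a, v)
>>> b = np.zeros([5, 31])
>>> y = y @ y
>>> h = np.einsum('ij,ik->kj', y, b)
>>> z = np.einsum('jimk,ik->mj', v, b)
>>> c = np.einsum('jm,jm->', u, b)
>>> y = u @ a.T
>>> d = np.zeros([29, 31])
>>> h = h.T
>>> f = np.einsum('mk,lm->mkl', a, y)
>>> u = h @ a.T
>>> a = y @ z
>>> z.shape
(7, 5)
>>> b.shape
(5, 31)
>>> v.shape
(5, 5, 7, 31)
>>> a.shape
(5, 5)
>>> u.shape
(5, 7)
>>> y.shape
(5, 7)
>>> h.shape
(5, 31)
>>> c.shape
()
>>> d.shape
(29, 31)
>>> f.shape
(7, 31, 5)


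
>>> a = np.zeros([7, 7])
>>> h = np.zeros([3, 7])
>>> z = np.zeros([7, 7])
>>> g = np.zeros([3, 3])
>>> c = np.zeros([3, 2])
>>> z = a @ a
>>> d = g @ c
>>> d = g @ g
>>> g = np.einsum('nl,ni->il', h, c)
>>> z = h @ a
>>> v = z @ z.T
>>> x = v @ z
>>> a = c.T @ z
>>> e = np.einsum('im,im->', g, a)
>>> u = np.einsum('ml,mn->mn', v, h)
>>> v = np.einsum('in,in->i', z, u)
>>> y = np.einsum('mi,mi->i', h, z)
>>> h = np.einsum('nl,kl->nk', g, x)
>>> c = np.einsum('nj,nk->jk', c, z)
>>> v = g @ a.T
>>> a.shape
(2, 7)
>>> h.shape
(2, 3)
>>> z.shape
(3, 7)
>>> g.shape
(2, 7)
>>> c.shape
(2, 7)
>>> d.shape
(3, 3)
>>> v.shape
(2, 2)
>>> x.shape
(3, 7)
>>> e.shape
()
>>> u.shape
(3, 7)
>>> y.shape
(7,)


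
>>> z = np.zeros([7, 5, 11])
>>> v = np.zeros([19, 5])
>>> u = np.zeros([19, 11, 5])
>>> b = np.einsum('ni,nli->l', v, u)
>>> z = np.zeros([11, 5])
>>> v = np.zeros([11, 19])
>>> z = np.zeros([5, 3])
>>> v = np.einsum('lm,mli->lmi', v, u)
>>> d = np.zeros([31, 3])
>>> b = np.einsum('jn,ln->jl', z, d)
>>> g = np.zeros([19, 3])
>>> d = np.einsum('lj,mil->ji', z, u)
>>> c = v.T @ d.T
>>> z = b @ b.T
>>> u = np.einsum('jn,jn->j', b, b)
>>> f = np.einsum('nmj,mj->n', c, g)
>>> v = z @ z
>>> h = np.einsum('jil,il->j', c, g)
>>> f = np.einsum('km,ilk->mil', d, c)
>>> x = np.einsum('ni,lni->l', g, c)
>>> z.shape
(5, 5)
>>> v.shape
(5, 5)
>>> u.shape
(5,)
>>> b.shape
(5, 31)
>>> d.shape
(3, 11)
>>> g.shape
(19, 3)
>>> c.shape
(5, 19, 3)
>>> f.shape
(11, 5, 19)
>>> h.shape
(5,)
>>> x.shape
(5,)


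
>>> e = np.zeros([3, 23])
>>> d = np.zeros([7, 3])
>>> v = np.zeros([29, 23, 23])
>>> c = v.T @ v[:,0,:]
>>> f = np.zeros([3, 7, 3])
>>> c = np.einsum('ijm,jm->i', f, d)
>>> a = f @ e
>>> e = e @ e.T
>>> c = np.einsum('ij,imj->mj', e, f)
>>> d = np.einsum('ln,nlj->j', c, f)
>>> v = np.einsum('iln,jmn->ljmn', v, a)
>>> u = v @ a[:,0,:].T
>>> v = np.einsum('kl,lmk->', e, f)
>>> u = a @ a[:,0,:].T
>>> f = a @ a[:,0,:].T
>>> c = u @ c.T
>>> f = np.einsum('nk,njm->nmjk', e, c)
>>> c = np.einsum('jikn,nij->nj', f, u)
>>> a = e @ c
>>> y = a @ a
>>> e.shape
(3, 3)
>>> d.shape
(3,)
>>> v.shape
()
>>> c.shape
(3, 3)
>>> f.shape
(3, 7, 7, 3)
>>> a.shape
(3, 3)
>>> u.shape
(3, 7, 3)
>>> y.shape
(3, 3)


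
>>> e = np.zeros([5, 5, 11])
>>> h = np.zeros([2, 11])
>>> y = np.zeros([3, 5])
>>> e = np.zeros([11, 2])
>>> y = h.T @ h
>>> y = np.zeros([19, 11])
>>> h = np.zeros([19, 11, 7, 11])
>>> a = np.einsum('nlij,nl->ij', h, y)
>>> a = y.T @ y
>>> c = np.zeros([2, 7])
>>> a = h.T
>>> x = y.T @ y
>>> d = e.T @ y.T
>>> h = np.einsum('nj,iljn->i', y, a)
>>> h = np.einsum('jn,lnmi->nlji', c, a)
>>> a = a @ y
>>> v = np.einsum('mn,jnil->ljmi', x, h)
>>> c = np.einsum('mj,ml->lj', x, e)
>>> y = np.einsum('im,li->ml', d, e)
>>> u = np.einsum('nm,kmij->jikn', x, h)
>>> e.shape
(11, 2)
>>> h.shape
(7, 11, 2, 19)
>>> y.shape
(19, 11)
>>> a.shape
(11, 7, 11, 11)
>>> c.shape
(2, 11)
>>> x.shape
(11, 11)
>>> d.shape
(2, 19)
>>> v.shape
(19, 7, 11, 2)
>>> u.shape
(19, 2, 7, 11)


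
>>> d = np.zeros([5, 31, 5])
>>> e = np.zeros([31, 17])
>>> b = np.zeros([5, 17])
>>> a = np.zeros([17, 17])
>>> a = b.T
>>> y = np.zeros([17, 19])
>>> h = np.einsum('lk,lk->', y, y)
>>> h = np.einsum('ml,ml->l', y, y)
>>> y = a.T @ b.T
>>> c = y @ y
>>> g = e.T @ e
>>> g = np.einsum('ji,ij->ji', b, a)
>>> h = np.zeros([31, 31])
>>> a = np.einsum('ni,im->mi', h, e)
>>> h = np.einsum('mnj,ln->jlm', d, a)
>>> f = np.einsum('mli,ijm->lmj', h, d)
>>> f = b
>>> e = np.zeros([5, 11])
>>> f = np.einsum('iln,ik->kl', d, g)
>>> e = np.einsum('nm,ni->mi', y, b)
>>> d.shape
(5, 31, 5)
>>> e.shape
(5, 17)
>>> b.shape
(5, 17)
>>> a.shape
(17, 31)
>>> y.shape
(5, 5)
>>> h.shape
(5, 17, 5)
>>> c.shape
(5, 5)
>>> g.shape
(5, 17)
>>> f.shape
(17, 31)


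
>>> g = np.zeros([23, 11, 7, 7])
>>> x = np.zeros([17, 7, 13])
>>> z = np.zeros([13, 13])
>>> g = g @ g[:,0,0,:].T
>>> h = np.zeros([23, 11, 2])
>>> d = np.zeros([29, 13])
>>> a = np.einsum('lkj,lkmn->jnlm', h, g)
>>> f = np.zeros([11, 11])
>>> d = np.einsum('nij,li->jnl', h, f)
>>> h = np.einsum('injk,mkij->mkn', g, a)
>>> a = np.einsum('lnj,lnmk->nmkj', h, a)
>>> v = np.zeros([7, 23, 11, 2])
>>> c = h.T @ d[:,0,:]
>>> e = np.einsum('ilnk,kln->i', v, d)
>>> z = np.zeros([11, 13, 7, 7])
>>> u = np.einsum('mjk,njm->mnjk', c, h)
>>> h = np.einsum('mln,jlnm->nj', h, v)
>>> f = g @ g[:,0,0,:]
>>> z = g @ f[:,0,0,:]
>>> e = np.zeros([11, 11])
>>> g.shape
(23, 11, 7, 23)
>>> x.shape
(17, 7, 13)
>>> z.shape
(23, 11, 7, 23)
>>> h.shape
(11, 7)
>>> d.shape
(2, 23, 11)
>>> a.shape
(23, 23, 7, 11)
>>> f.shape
(23, 11, 7, 23)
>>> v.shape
(7, 23, 11, 2)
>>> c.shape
(11, 23, 11)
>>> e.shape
(11, 11)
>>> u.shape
(11, 2, 23, 11)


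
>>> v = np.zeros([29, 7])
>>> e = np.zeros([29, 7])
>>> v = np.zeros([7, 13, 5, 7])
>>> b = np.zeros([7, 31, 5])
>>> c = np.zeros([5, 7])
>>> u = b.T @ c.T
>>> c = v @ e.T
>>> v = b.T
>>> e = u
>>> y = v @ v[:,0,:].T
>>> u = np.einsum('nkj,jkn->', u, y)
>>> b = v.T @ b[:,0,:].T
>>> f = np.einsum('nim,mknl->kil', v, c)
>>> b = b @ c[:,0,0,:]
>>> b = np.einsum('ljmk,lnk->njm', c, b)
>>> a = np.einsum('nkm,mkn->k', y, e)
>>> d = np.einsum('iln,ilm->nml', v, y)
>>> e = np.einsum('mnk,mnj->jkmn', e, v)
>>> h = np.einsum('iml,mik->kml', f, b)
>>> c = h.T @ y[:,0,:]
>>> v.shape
(5, 31, 7)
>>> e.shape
(7, 5, 5, 31)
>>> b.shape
(31, 13, 5)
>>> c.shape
(29, 31, 5)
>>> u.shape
()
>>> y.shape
(5, 31, 5)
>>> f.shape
(13, 31, 29)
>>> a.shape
(31,)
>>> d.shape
(7, 5, 31)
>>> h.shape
(5, 31, 29)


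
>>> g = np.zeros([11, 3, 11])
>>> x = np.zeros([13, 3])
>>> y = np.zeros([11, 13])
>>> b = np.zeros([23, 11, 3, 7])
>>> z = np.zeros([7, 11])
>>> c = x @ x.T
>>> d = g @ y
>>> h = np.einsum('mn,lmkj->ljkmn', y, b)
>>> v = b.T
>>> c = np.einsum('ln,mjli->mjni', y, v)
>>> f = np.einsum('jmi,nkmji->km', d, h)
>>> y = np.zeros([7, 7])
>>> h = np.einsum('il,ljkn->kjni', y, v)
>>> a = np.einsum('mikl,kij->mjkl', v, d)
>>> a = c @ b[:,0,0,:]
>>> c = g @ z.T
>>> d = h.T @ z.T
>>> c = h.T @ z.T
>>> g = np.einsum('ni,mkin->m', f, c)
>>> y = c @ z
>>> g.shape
(7,)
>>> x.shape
(13, 3)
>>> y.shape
(7, 23, 3, 11)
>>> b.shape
(23, 11, 3, 7)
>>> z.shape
(7, 11)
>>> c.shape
(7, 23, 3, 7)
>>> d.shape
(7, 23, 3, 7)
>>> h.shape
(11, 3, 23, 7)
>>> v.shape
(7, 3, 11, 23)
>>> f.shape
(7, 3)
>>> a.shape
(7, 3, 13, 7)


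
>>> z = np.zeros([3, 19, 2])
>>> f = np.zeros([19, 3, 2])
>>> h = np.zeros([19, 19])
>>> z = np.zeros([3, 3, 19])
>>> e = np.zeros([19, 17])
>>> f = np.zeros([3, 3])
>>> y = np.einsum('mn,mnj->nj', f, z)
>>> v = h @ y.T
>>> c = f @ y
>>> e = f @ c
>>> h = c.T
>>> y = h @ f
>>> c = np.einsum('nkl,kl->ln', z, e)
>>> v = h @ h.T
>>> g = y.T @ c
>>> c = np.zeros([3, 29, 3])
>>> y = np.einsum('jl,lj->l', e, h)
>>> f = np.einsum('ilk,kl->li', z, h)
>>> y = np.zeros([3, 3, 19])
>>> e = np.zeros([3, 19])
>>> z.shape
(3, 3, 19)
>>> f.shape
(3, 3)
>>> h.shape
(19, 3)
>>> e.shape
(3, 19)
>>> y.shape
(3, 3, 19)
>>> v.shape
(19, 19)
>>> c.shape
(3, 29, 3)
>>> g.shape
(3, 3)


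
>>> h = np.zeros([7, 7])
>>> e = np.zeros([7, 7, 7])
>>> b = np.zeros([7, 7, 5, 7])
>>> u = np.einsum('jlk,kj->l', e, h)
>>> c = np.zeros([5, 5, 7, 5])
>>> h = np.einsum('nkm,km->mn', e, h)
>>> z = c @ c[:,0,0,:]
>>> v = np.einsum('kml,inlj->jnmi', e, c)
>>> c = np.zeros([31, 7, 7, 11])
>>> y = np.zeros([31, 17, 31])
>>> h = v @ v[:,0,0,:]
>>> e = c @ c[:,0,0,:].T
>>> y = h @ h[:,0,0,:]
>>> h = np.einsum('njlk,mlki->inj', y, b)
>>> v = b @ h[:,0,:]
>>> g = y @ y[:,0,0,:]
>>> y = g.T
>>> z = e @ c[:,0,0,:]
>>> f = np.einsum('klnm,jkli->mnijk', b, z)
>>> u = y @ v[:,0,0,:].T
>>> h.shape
(7, 5, 5)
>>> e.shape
(31, 7, 7, 31)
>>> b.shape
(7, 7, 5, 7)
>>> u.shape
(5, 7, 5, 7)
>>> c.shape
(31, 7, 7, 11)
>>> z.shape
(31, 7, 7, 11)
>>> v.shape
(7, 7, 5, 5)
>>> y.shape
(5, 7, 5, 5)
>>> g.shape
(5, 5, 7, 5)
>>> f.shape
(7, 5, 11, 31, 7)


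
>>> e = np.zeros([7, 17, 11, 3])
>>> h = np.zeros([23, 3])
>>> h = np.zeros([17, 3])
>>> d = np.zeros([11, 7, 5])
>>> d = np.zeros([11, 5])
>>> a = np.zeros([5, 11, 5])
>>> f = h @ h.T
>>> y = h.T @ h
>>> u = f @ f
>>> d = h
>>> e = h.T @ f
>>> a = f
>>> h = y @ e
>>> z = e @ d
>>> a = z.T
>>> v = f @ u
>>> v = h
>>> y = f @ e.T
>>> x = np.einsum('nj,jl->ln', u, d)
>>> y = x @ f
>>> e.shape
(3, 17)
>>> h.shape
(3, 17)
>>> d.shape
(17, 3)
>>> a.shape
(3, 3)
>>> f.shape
(17, 17)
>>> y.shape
(3, 17)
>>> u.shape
(17, 17)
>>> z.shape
(3, 3)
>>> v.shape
(3, 17)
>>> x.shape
(3, 17)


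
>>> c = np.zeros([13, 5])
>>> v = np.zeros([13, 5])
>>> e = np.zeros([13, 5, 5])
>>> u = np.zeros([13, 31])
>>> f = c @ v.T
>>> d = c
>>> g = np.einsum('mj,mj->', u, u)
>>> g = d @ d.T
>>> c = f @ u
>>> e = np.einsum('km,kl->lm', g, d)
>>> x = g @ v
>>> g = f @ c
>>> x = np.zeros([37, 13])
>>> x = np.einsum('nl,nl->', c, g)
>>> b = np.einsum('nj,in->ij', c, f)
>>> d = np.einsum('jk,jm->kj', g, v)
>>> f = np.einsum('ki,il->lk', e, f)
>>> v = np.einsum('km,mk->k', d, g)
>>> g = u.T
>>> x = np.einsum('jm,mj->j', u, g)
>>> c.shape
(13, 31)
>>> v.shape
(31,)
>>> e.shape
(5, 13)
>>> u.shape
(13, 31)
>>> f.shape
(13, 5)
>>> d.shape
(31, 13)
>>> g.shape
(31, 13)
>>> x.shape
(13,)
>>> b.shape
(13, 31)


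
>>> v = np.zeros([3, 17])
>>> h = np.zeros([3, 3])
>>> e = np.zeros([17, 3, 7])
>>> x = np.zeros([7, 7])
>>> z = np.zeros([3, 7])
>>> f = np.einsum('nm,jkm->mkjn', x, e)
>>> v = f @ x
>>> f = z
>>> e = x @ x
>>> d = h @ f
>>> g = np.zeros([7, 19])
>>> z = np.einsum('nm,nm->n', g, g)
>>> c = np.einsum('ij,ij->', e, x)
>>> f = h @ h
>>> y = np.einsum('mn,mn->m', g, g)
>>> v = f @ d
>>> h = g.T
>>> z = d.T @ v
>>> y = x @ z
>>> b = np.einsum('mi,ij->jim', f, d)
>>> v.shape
(3, 7)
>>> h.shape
(19, 7)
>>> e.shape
(7, 7)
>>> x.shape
(7, 7)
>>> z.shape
(7, 7)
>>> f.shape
(3, 3)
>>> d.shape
(3, 7)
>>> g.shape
(7, 19)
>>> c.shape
()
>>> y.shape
(7, 7)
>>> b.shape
(7, 3, 3)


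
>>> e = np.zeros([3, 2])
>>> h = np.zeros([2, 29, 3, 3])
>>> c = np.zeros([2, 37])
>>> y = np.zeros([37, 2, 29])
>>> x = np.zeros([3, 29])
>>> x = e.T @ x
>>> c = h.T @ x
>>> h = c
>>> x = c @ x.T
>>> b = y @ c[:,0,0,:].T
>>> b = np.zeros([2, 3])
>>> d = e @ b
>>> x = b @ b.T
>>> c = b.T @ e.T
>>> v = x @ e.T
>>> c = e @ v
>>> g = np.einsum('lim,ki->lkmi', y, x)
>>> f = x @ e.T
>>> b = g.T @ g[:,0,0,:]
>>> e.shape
(3, 2)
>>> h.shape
(3, 3, 29, 29)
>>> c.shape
(3, 3)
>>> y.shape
(37, 2, 29)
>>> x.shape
(2, 2)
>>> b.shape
(2, 29, 2, 2)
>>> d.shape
(3, 3)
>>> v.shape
(2, 3)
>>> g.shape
(37, 2, 29, 2)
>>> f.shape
(2, 3)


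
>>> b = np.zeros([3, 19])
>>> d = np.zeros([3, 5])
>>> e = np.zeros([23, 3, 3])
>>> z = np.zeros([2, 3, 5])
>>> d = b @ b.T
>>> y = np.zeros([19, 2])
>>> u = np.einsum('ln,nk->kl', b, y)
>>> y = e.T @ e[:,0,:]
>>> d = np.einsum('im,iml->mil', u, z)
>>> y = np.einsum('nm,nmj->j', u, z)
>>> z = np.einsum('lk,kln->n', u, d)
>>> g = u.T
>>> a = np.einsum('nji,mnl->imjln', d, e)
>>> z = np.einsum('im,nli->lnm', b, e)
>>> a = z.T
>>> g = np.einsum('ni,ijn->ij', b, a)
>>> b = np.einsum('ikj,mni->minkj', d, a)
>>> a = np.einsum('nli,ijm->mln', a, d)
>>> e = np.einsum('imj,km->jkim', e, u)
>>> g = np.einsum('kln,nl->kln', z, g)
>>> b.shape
(19, 3, 23, 2, 5)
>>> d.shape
(3, 2, 5)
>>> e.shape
(3, 2, 23, 3)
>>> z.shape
(3, 23, 19)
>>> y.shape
(5,)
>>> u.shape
(2, 3)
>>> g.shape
(3, 23, 19)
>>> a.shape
(5, 23, 19)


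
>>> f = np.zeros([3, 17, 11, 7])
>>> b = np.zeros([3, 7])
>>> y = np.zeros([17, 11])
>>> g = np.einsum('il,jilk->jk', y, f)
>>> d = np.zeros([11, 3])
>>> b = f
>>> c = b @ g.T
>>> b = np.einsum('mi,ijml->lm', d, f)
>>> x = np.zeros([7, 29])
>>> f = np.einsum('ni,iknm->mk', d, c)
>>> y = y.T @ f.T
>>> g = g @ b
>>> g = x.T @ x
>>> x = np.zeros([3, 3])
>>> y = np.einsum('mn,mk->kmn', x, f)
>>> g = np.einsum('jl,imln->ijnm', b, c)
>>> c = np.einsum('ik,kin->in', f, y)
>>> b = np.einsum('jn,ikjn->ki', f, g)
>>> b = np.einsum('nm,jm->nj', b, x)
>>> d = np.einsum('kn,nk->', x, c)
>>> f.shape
(3, 17)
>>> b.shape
(7, 3)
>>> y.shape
(17, 3, 3)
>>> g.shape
(3, 7, 3, 17)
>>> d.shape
()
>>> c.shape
(3, 3)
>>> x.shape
(3, 3)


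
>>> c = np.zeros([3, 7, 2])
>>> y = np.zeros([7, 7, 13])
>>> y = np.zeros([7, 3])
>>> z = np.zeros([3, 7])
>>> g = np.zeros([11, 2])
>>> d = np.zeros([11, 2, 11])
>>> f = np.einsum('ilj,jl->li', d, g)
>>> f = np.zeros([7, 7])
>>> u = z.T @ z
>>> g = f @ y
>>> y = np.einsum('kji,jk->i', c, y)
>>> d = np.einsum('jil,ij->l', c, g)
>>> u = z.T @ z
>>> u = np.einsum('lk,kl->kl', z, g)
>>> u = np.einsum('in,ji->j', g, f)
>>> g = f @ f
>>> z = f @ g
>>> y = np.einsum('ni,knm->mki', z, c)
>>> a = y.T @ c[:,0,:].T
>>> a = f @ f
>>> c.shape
(3, 7, 2)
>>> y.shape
(2, 3, 7)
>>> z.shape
(7, 7)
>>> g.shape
(7, 7)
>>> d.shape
(2,)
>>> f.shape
(7, 7)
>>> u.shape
(7,)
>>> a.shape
(7, 7)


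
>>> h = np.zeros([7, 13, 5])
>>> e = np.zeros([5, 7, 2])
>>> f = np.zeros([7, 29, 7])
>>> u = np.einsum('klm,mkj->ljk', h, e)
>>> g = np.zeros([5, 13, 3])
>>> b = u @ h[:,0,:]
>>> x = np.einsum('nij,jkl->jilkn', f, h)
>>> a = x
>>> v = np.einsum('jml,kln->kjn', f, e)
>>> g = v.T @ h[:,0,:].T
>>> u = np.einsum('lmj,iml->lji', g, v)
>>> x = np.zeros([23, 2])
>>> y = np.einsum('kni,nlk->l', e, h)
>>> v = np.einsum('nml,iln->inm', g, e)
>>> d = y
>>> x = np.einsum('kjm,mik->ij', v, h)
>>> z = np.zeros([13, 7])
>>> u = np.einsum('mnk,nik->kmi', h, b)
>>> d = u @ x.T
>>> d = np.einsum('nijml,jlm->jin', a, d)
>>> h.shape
(7, 13, 5)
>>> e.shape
(5, 7, 2)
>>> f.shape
(7, 29, 7)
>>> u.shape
(5, 7, 2)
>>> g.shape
(2, 7, 7)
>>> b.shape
(13, 2, 5)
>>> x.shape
(13, 2)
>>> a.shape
(7, 29, 5, 13, 7)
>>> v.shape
(5, 2, 7)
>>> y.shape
(13,)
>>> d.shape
(5, 29, 7)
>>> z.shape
(13, 7)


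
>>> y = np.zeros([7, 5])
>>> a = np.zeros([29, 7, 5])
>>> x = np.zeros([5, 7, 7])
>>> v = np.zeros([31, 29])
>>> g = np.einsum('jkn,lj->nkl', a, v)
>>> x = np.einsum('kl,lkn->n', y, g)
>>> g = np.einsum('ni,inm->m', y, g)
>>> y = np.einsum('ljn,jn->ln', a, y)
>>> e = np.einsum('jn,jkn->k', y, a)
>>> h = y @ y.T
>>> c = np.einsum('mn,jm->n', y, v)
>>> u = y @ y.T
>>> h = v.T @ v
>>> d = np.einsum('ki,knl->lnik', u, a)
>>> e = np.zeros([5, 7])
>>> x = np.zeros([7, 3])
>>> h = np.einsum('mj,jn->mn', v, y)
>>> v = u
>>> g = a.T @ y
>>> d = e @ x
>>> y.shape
(29, 5)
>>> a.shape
(29, 7, 5)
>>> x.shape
(7, 3)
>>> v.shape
(29, 29)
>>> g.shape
(5, 7, 5)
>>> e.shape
(5, 7)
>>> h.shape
(31, 5)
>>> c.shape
(5,)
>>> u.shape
(29, 29)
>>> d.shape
(5, 3)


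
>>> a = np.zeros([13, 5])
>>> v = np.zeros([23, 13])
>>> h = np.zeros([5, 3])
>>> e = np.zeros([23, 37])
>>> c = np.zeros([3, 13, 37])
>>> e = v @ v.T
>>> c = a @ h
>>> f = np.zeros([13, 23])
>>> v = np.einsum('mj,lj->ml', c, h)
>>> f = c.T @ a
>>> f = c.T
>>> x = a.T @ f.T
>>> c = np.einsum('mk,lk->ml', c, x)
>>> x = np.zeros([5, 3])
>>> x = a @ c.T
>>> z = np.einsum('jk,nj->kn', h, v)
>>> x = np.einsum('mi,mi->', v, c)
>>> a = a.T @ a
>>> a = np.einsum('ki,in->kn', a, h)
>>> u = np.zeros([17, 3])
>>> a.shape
(5, 3)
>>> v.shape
(13, 5)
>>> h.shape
(5, 3)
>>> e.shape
(23, 23)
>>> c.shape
(13, 5)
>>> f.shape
(3, 13)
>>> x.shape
()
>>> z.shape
(3, 13)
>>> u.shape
(17, 3)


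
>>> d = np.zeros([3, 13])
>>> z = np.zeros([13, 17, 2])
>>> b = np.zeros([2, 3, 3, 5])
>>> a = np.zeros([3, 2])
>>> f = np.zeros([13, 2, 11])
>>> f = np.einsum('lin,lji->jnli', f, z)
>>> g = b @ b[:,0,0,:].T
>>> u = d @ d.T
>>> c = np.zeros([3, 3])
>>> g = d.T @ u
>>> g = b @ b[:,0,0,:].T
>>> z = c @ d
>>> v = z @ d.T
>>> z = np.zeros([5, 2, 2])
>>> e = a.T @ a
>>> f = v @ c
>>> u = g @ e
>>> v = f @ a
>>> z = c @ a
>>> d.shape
(3, 13)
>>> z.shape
(3, 2)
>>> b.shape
(2, 3, 3, 5)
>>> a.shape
(3, 2)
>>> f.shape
(3, 3)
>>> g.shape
(2, 3, 3, 2)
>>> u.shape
(2, 3, 3, 2)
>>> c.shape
(3, 3)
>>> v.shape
(3, 2)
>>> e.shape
(2, 2)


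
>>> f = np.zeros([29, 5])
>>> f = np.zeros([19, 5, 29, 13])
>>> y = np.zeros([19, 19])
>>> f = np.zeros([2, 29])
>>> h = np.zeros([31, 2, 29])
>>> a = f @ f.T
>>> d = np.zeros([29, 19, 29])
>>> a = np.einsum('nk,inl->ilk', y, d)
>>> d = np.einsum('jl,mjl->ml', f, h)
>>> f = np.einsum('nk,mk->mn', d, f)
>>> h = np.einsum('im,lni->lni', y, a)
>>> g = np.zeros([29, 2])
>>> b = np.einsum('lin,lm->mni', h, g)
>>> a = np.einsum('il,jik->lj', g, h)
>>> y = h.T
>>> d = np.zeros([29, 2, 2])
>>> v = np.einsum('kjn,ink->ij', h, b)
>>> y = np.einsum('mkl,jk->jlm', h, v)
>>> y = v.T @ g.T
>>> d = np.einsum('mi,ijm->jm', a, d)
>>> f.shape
(2, 31)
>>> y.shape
(29, 29)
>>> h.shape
(29, 29, 19)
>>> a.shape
(2, 29)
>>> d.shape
(2, 2)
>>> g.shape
(29, 2)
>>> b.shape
(2, 19, 29)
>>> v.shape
(2, 29)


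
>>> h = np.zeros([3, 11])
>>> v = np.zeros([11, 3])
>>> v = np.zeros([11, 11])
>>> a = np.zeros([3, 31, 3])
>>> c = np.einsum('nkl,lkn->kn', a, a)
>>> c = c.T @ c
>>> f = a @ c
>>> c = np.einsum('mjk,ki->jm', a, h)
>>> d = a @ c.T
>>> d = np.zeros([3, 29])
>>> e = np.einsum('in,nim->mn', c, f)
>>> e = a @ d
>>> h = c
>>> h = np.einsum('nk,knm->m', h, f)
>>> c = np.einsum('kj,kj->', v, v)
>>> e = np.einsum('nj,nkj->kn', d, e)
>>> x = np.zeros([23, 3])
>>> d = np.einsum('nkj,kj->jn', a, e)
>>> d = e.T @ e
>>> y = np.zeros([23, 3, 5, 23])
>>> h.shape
(3,)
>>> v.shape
(11, 11)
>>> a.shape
(3, 31, 3)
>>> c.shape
()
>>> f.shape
(3, 31, 3)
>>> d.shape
(3, 3)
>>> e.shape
(31, 3)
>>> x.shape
(23, 3)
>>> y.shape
(23, 3, 5, 23)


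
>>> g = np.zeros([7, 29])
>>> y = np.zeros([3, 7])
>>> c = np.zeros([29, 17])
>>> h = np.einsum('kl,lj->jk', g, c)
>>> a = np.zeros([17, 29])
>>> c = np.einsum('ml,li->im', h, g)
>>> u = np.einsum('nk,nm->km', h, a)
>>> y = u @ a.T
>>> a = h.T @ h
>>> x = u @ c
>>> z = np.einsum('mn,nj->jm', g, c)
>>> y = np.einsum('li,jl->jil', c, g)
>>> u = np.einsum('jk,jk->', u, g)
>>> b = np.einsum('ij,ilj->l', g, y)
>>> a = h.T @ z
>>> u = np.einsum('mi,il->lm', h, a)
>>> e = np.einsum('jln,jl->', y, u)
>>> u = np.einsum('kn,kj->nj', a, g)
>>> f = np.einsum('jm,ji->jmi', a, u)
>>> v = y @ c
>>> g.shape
(7, 29)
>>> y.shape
(7, 17, 29)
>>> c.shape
(29, 17)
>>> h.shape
(17, 7)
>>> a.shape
(7, 7)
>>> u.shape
(7, 29)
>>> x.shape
(7, 17)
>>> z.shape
(17, 7)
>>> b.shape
(17,)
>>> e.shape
()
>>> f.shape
(7, 7, 29)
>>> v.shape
(7, 17, 17)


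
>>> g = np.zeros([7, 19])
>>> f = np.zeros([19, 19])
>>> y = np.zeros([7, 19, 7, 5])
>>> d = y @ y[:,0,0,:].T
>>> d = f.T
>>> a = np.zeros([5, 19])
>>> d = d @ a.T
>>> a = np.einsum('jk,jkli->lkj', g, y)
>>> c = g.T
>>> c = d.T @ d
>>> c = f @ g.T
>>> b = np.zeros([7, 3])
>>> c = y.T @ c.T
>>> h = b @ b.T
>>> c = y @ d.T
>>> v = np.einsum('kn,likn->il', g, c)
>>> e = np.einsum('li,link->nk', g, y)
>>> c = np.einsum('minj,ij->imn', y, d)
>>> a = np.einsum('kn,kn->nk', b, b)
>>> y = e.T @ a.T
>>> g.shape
(7, 19)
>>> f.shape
(19, 19)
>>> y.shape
(5, 3)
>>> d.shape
(19, 5)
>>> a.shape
(3, 7)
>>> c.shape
(19, 7, 7)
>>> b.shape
(7, 3)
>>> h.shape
(7, 7)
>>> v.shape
(19, 7)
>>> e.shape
(7, 5)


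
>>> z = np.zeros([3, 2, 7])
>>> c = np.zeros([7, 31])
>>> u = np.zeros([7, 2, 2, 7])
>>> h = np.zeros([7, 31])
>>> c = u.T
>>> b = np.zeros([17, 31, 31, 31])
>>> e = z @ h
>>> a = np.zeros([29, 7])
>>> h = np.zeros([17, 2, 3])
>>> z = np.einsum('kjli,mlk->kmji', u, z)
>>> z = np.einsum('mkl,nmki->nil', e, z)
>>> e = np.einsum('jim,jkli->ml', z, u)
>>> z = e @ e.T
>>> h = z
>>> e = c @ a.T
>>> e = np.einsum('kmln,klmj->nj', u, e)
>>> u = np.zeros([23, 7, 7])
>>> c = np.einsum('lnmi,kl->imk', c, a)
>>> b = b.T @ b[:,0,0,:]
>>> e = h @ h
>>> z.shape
(31, 31)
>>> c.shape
(7, 2, 29)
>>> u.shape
(23, 7, 7)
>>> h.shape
(31, 31)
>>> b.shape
(31, 31, 31, 31)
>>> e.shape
(31, 31)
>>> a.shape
(29, 7)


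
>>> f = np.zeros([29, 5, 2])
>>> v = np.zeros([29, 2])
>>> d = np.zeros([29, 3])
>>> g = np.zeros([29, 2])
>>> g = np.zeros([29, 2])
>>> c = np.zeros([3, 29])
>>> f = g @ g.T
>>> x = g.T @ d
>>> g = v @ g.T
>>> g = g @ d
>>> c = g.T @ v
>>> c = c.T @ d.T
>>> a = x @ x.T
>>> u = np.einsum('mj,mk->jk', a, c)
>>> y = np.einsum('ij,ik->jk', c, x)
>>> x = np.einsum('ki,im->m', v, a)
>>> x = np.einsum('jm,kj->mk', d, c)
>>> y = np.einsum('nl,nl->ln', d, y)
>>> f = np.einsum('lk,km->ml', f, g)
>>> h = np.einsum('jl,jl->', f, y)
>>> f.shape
(3, 29)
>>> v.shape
(29, 2)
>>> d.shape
(29, 3)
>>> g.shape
(29, 3)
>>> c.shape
(2, 29)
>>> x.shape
(3, 2)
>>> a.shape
(2, 2)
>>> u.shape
(2, 29)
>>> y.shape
(3, 29)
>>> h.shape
()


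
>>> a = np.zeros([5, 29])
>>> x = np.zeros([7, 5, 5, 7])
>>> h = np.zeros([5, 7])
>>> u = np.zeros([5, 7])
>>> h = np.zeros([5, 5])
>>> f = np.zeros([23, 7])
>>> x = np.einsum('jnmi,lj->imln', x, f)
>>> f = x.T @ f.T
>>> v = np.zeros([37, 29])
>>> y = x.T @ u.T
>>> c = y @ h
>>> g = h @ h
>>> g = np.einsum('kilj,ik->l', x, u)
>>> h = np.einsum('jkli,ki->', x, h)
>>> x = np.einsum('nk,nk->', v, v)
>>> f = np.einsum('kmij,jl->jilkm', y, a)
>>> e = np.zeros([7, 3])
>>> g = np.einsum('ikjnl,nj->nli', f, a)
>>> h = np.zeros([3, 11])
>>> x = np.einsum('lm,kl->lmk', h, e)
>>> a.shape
(5, 29)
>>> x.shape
(3, 11, 7)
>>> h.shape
(3, 11)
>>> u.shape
(5, 7)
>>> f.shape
(5, 5, 29, 5, 23)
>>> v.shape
(37, 29)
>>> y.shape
(5, 23, 5, 5)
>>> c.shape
(5, 23, 5, 5)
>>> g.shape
(5, 23, 5)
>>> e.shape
(7, 3)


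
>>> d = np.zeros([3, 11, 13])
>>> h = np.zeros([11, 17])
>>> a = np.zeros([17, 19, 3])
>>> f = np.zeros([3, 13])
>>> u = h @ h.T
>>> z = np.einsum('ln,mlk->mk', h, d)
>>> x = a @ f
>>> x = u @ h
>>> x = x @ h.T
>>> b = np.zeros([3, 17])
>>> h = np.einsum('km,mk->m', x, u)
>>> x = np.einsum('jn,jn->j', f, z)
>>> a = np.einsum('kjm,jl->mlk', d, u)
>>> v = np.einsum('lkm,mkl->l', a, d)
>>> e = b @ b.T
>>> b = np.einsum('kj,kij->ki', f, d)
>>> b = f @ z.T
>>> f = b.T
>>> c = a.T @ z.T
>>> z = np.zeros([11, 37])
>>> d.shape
(3, 11, 13)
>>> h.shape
(11,)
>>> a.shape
(13, 11, 3)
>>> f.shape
(3, 3)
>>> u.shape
(11, 11)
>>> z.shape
(11, 37)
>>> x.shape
(3,)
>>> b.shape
(3, 3)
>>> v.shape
(13,)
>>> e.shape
(3, 3)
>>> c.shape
(3, 11, 3)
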